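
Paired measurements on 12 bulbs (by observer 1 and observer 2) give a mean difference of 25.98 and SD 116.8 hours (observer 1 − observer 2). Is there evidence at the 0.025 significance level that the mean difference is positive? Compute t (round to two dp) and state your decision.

t = 0.77; fail to reject H0

H0: μ_d = 0; H1: μ_d > 0 (paired t-test on the differences, right-tailed).
t = d̄/(s_d/√n) = 25.98/(116.8/√12) = 0.77
df = n − 1 = 11
p-value = P(T ≥ 0.77) ≈ 0.2286
Since p ≈ 0.2286 > α = 0.025, fail to reject H0; the data do not provide sufficient evidence against H0.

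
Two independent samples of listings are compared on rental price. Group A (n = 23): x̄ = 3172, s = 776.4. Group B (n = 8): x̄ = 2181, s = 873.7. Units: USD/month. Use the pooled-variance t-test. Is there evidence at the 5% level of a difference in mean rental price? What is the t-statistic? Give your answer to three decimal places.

3.014

Let group 1 = group A, group 2 = group B. H0: μ_1 = μ_2; H1: μ_1 ≠ μ_2 (two-sample pooled-variance t-test, two-sided).
s_p² = [(23−1)·776.4² + (8−1)·873.7²]/(23+8−2) = 641552
t = (3172 − 2181)/√[641552·(1/23 + 1/8)] = 3.014
df = n₁ + n₂ − 2 = 29
Two-sided p-value ≈ 0.0053
Since p ≈ 0.0053 < α = 0.05, reject H0; the evidence is statistically significant.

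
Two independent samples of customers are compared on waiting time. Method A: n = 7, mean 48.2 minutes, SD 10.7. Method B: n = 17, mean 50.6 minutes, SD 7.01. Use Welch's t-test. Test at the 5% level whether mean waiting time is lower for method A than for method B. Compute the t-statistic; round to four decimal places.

Let group 1 = method A, group 2 = method B. H0: μ_1 = μ_2; H1: μ_1 < μ_2 (Welch's two-sample t-test, left-tailed).
t = (x̄_1 − x̄_2)/√(s_1²/n_1 + s_2²/n_2) = (48.2 − 50.6)/√(10.7²/7 + 7.01²/17) = -0.5471
Welch–Satterthwaite df ≈ 8.21
p-value = P(T ≤ -0.5471) ≈ 0.299
Since p ≈ 0.299 > α = 0.05, fail to reject H0; the evidence is not statistically significant.

-0.5471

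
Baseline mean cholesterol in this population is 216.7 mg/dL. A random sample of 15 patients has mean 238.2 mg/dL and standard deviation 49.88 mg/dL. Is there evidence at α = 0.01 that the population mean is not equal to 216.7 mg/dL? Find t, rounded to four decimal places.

H0: μ = 216.7; H1: μ ≠ 216.7 (one-sample t-test, two-sided).
t = (x̄ − μ₀)/(s/√n) = (238.2 − 216.7)/(49.88/√15) = 1.6694
df = n − 1 = 14
Two-sided p-value ≈ 0.117
Since p ≈ 0.117 > α = 0.01, fail to reject H0; the data do not provide sufficient evidence against H0.

1.6694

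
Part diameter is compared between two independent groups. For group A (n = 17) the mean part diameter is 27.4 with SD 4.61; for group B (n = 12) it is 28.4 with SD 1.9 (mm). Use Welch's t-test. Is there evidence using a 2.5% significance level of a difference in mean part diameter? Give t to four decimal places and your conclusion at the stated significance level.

t = -0.8030; fail to reject H0

Let group 1 = group A, group 2 = group B. H0: μ_1 = μ_2; H1: μ_1 ≠ μ_2 (Welch's two-sample t-test, two-sided).
t = (x̄_1 − x̄_2)/√(s_1²/n_1 + s_2²/n_2) = (27.4 − 28.4)/√(4.61²/17 + 1.9²/12) = -0.8030
Welch–Satterthwaite df ≈ 22.71
Two-sided p-value ≈ 0.4303
Since p ≈ 0.4303 > α = 0.025, fail to reject H0; the data do not provide sufficient evidence against H0.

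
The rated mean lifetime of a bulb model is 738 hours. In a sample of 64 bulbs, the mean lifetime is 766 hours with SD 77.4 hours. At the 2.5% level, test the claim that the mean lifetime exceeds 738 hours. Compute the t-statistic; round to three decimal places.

H0: μ = 738; H1: μ > 738 (one-sample t-test, right-tailed).
t = (x̄ − μ₀)/(s/√n) = (766 − 738)/(77.4/√64) = 2.894
df = n − 1 = 63
p-value = P(T ≥ 2.894) ≈ 0.003
Since p ≈ 0.003 < α = 0.025, reject H0; the data support H1.

2.894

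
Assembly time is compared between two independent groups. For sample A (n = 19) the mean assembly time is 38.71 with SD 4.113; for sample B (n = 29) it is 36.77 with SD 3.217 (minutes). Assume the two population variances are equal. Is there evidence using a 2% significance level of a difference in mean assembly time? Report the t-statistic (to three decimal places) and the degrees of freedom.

Let group 1 = sample A, group 2 = sample B. H0: μ_1 = μ_2; H1: μ_1 ≠ μ_2 (two-sample pooled-variance t-test, two-sided).
s_p² = [(19−1)·4.113² + (29−1)·3.217²]/(19+29−2) = 12.9191
t = (38.71 − 36.77)/√[12.9191·(1/19 + 1/29)] = 1.829
df = n₁ + n₂ − 2 = 46
Two-sided p-value ≈ 0.0739
Since p ≈ 0.0739 > α = 0.02, fail to reject H0; the evidence is not statistically significant.

t = 1.829, df = 46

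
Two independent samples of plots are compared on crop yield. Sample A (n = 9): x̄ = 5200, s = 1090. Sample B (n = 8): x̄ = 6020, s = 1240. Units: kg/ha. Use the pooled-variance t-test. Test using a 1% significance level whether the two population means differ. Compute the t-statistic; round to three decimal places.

-1.452

Let group 1 = sample A, group 2 = sample B. H0: μ_1 = μ_2; H1: μ_1 ≠ μ_2 (two-sample pooled-variance t-test, two-sided).
s_p² = [(9−1)·1090² + (8−1)·1240²]/(9+8−2) = 1351200
t = (5200 − 6020)/√[1351200·(1/9 + 1/8)] = -1.452
df = n₁ + n₂ − 2 = 15
Two-sided p-value ≈ 0.1672
Since p ≈ 0.1672 > α = 0.01, fail to reject H0; the data do not provide sufficient evidence against H0.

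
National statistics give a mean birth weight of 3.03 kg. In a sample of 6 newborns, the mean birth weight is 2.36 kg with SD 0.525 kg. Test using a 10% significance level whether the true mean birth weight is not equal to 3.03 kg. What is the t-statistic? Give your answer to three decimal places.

H0: μ = 3.03; H1: μ ≠ 3.03 (one-sample t-test, two-sided).
t = (x̄ − μ₀)/(s/√n) = (2.36 − 3.03)/(0.525/√6) = -3.126
df = n − 1 = 5
Two-sided p-value ≈ 0.026
Since p ≈ 0.026 < α = 0.1, reject H0; the data support H1.

-3.126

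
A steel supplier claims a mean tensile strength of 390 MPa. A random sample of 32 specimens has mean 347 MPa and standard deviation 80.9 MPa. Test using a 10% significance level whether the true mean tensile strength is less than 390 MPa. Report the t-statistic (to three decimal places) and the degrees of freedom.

H0: μ = 390; H1: μ < 390 (one-sample t-test, left-tailed).
t = (x̄ − μ₀)/(s/√n) = (347 − 390)/(80.9/√32) = -3.007
df = n − 1 = 31
p-value = P(T ≤ -3.007) ≈ 0.0026
Since p ≈ 0.0026 < α = 0.1, reject H0; the data support H1.

t = -3.007, df = 31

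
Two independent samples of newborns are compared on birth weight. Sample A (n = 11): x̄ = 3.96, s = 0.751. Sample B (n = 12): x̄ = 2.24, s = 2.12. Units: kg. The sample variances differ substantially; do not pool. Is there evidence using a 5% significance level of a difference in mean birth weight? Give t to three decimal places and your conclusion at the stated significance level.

Let group 1 = sample A, group 2 = sample B. H0: μ_1 = μ_2; H1: μ_1 ≠ μ_2 (Welch's two-sample t-test, two-sided).
t = (x̄_1 − x̄_2)/√(s_1²/n_1 + s_2²/n_2) = (3.96 − 2.24)/√(0.751²/11 + 2.12²/12) = 2.636
Welch–Satterthwaite df ≈ 13.93
Two-sided p-value ≈ 0.0196
Since p ≈ 0.0196 < α = 0.05, reject H0; the data support H1.

t = 2.636; reject H0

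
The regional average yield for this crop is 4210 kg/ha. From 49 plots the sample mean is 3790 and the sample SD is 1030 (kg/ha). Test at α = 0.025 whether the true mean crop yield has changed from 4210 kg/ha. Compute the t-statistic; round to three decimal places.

-2.854

H0: μ = 4210; H1: μ ≠ 4210 (one-sample t-test, two-sided).
t = (x̄ − μ₀)/(s/√n) = (3790 − 4210)/(1030/√49) = -2.854
df = n − 1 = 48
Two-sided p-value ≈ 0.0063
Since p ≈ 0.0063 < α = 0.025, reject H0; the data support H1.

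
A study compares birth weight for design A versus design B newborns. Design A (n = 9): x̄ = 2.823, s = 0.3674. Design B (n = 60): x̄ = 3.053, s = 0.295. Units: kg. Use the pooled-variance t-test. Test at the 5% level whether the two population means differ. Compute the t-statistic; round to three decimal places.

Let group 1 = design A, group 2 = design B. H0: μ_1 = μ_2; H1: μ_1 ≠ μ_2 (two-sample pooled-variance t-test, two-sided).
s_p² = [(9−1)·0.3674² + (60−1)·0.295²]/(9+60−2) = 0.0927513
t = (2.823 − 3.053)/√[0.0927513·(1/9 + 1/60)] = -2.113
df = n₁ + n₂ − 2 = 67
Two-sided p-value ≈ 0.038
Since p ≈ 0.038 < α = 0.05, reject H0; the evidence is statistically significant.

-2.113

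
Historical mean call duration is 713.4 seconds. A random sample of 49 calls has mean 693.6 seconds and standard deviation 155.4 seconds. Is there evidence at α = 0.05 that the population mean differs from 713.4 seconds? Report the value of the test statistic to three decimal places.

H0: μ = 713.4; H1: μ ≠ 713.4 (one-sample t-test, two-sided).
t = (x̄ − μ₀)/(s/√n) = (693.6 − 713.4)/(155.4/√49) = -0.892
df = n − 1 = 48
Two-sided p-value ≈ 0.3769
Since p ≈ 0.3769 > α = 0.05, fail to reject H0; the data do not provide sufficient evidence against H0.

-0.892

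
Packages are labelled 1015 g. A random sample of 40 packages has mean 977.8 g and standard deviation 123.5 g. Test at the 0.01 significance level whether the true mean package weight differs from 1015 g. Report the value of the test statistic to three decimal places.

H0: μ = 1015; H1: μ ≠ 1015 (one-sample t-test, two-sided).
t = (x̄ − μ₀)/(s/√n) = (977.8 − 1015)/(123.5/√40) = -1.905
df = n − 1 = 39
Two-sided p-value ≈ 0.0642
Since p ≈ 0.0642 > α = 0.01, fail to reject H0; the data do not provide sufficient evidence against H0.

-1.905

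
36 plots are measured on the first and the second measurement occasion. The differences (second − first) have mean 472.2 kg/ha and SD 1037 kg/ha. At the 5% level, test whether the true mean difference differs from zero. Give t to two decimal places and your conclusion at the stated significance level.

H0: μ_d = 0; H1: μ_d ≠ 0 (paired t-test on the differences, two-sided).
t = d̄/(s_d/√n) = 472.2/(1037/√36) = 2.73
df = n − 1 = 35
Two-sided p-value ≈ 0.010
Since p ≈ 0.010 < α = 0.05, reject H0; the data support H1.

t = 2.73; reject H0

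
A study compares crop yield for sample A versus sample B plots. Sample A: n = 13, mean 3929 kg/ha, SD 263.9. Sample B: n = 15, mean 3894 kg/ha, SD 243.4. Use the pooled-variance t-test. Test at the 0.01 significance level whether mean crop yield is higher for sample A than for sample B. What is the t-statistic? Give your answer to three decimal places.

Let group 1 = sample A, group 2 = sample B. H0: μ_1 = μ_2; H1: μ_1 > μ_2 (two-sample pooled-variance t-test, right-tailed).
s_p² = [(13−1)·263.9² + (15−1)·243.4²]/(13+15−2) = 64043.4
t = (3929 − 3894)/√[64043.4·(1/13 + 1/15)] = 0.365
df = n₁ + n₂ − 2 = 26
p-value = P(T ≥ 0.365) ≈ 0.359
Since p ≈ 0.359 > α = 0.01, fail to reject H0; the evidence is not statistically significant.

0.365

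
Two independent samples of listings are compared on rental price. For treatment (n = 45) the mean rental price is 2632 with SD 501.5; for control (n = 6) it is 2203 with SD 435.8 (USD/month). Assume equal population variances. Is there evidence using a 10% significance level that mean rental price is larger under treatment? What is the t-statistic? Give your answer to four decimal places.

Let group 1 = treatment, group 2 = control. H0: μ_1 = μ_2; H1: μ_1 > μ_2 (two-sample pooled-variance t-test, right-tailed).
s_p² = [(45−1)·501.5² + (6−1)·435.8²]/(45+6−2) = 245219
t = (2632 − 2203)/√[245219·(1/45 + 1/6)] = 1.9933
df = n₁ + n₂ − 2 = 49
p-value = P(T ≥ 1.9933) ≈ 0.026
Since p ≈ 0.026 < α = 0.1, reject H0; the evidence is statistically significant.

1.9933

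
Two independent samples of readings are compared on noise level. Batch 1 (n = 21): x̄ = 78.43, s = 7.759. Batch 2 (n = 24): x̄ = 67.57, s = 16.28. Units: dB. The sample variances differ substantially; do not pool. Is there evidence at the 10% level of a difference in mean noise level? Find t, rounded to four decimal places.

Let group 1 = batch 1, group 2 = batch 2. H0: μ_1 = μ_2; H1: μ_1 ≠ μ_2 (Welch's two-sample t-test, two-sided).
t = (x̄_1 − x̄_2)/√(s_1²/n_1 + s_2²/n_2) = (78.43 − 67.57)/√(7.759²/21 + 16.28²/24) = 2.9118
Welch–Satterthwaite df ≈ 33.87
Two-sided p-value ≈ 0.0063
Since p ≈ 0.0063 < α = 0.1, reject H0; the data support H1.

2.9118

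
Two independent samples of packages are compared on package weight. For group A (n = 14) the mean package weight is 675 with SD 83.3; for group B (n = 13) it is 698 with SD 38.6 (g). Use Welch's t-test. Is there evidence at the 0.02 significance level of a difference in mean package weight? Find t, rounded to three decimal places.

-0.931

Let group 1 = group A, group 2 = group B. H0: μ_1 = μ_2; H1: μ_1 ≠ μ_2 (Welch's two-sample t-test, two-sided).
t = (x̄_1 − x̄_2)/√(s_1²/n_1 + s_2²/n_2) = (675 − 698)/√(83.3²/14 + 38.6²/13) = -0.931
Welch–Satterthwaite df ≈ 18.63
Two-sided p-value ≈ 0.3637
Since p ≈ 0.3637 > α = 0.02, fail to reject H0; the data do not provide sufficient evidence against H0.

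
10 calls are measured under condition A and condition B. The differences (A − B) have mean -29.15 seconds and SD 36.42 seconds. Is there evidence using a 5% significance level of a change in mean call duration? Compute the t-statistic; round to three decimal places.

-2.531

H0: μ_d = 0; H1: μ_d ≠ 0 (paired t-test on the differences, two-sided).
t = d̄/(s_d/√n) = -29.15/(36.42/√10) = -2.531
df = n − 1 = 9
Two-sided p-value ≈ 0.0322
Since p ≈ 0.0322 < α = 0.05, reject H0; the data support H1.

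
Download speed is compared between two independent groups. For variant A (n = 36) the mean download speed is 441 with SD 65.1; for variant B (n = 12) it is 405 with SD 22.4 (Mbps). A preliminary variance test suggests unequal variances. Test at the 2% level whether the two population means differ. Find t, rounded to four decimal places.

Let group 1 = variant A, group 2 = variant B. H0: μ_1 = μ_2; H1: μ_1 ≠ μ_2 (Welch's two-sample t-test, two-sided).
t = (x̄_1 − x̄_2)/√(s_1²/n_1 + s_2²/n_2) = (441 − 405)/√(65.1²/36 + 22.4²/12) = 2.8502
Welch–Satterthwaite df ≈ 45.87
Two-sided p-value ≈ 0.007
Since p ≈ 0.007 < α = 0.02, reject H0; the data support H1.

2.8502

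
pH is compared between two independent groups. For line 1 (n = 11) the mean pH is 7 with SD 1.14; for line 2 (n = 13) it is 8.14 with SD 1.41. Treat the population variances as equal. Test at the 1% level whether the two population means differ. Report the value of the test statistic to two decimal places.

-2.15

Let group 1 = line 1, group 2 = line 2. H0: μ_1 = μ_2; H1: μ_1 ≠ μ_2 (two-sample pooled-variance t-test, two-sided).
s_p² = [(11−1)·1.14² + (13−1)·1.41²]/(11+13−2) = 1.67515
t = (7 − 8.14)/√[1.67515·(1/11 + 1/13)] = -2.15
df = n₁ + n₂ − 2 = 22
Two-sided p-value ≈ 0.0428
Since p ≈ 0.0428 > α = 0.01, fail to reject H0; the evidence is not statistically significant.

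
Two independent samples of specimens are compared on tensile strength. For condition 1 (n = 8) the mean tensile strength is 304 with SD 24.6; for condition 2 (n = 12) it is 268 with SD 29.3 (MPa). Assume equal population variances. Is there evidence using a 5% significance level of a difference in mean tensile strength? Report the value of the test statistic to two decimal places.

Let group 1 = condition 1, group 2 = condition 2. H0: μ_1 = μ_2; H1: μ_1 ≠ μ_2 (two-sample pooled-variance t-test, two-sided).
s_p² = [(8−1)·24.6² + (12−1)·29.3²]/(8+12−2) = 759.973
t = (304 − 268)/√[759.973·(1/8 + 1/12)] = 2.86
df = n₁ + n₂ − 2 = 18
Two-sided p-value ≈ 0.010
Since p ≈ 0.010 < α = 0.05, reject H0; the data support H1.

2.86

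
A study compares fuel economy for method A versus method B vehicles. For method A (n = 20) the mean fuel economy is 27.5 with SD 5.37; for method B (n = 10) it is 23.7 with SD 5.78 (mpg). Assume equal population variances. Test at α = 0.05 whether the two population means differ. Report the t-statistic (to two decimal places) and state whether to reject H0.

Let group 1 = method A, group 2 = method B. H0: μ_1 = μ_2; H1: μ_1 ≠ μ_2 (two-sample pooled-variance t-test, two-sided).
s_p² = [(20−1)·5.37² + (10−1)·5.78²]/(20+10−2) = 30.3063
t = (27.5 − 23.7)/√[30.3063·(1/20 + 1/10)] = 1.78
df = n₁ + n₂ − 2 = 28
Two-sided p-value ≈ 0.0856
Since p ≈ 0.0856 > α = 0.05, fail to reject H0; the data do not provide sufficient evidence against H0.

t = 1.78; fail to reject H0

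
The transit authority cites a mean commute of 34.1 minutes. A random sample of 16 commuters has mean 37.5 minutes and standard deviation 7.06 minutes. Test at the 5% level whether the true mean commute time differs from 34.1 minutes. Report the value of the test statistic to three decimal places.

1.926

H0: μ = 34.1; H1: μ ≠ 34.1 (one-sample t-test, two-sided).
t = (x̄ − μ₀)/(s/√n) = (37.5 − 34.1)/(7.06/√16) = 1.926
df = n − 1 = 15
Two-sided p-value ≈ 0.073
Since p ≈ 0.073 > α = 0.05, fail to reject H0; the evidence is not statistically significant.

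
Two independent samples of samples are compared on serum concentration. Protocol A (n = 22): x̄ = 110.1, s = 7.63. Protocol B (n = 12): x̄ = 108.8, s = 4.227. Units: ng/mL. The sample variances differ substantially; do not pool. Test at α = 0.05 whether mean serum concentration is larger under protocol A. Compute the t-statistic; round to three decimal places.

Let group 1 = protocol A, group 2 = protocol B. H0: μ_1 = μ_2; H1: μ_1 > μ_2 (Welch's two-sample t-test, right-tailed).
t = (x̄_1 − x̄_2)/√(s_1²/n_1 + s_2²/n_2) = (110.1 − 108.8)/√(7.63²/22 + 4.227²/12) = 0.639
Welch–Satterthwaite df ≈ 31.96
p-value = P(T ≥ 0.639) ≈ 0.264
Since p ≈ 0.264 > α = 0.05, fail to reject H0; the data do not provide sufficient evidence against H0.

0.639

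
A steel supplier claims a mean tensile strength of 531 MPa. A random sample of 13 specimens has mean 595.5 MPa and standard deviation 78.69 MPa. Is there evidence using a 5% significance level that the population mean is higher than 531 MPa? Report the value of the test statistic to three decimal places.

2.955

H0: μ = 531; H1: μ > 531 (one-sample t-test, right-tailed).
t = (x̄ − μ₀)/(s/√n) = (595.5 − 531)/(78.69/√13) = 2.955
df = n − 1 = 12
p-value = P(T ≥ 2.955) ≈ 0.0060
Since p ≈ 0.0060 < α = 0.05, reject H0; the evidence is statistically significant.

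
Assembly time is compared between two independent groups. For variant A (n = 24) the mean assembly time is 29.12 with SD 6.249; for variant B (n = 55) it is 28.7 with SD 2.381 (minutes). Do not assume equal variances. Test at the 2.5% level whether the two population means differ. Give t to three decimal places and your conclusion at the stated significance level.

Let group 1 = variant A, group 2 = variant B. H0: μ_1 = μ_2; H1: μ_1 ≠ μ_2 (Welch's two-sample t-test, two-sided).
t = (x̄_1 − x̄_2)/√(s_1²/n_1 + s_2²/n_2) = (29.12 − 28.7)/√(6.249²/24 + 2.381²/55) = 0.319
Welch–Satterthwaite df ≈ 25.96
Two-sided p-value ≈ 0.7521
Since p ≈ 0.7521 > α = 0.025, fail to reject H0; the data do not provide sufficient evidence against H0.

t = 0.319; fail to reject H0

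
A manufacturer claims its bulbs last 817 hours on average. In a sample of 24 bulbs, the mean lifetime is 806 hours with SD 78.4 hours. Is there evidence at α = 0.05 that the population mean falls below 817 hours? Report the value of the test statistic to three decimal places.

-0.687

H0: μ = 817; H1: μ < 817 (one-sample t-test, left-tailed).
t = (x̄ − μ₀)/(s/√n) = (806 − 817)/(78.4/√24) = -0.687
df = n − 1 = 23
p-value = P(T ≤ -0.687) ≈ 0.2494
Since p ≈ 0.2494 > α = 0.05, fail to reject H0; the data do not provide sufficient evidence against H0.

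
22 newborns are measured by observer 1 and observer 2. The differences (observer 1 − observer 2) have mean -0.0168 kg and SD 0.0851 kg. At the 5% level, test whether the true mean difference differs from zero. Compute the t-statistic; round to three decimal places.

-0.926

H0: μ_d = 0; H1: μ_d ≠ 0 (paired t-test on the differences, two-sided).
t = d̄/(s_d/√n) = -0.0168/(0.0851/√22) = -0.926
df = n − 1 = 21
Two-sided p-value ≈ 0.3650
Since p ≈ 0.3650 > α = 0.05, fail to reject H0; the evidence is not statistically significant.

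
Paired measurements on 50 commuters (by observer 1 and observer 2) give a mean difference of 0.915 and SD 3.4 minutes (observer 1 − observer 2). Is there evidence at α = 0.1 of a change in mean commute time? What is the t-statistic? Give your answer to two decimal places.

H0: μ_d = 0; H1: μ_d ≠ 0 (paired t-test on the differences, two-sided).
t = d̄/(s_d/√n) = 0.915/(3.4/√50) = 1.90
df = n − 1 = 49
Two-sided p-value ≈ 0.063
Since p ≈ 0.063 < α = 0.1, reject H0; the data support H1.

1.90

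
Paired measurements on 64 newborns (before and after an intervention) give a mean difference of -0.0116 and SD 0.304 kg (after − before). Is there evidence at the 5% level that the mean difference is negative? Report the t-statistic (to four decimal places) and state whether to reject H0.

H0: μ_d = 0; H1: μ_d < 0 (paired t-test on the differences, left-tailed).
t = d̄/(s_d/√n) = -0.0116/(0.304/√64) = -0.3053
df = n − 1 = 63
p-value = P(T ≤ -0.3053) ≈ 0.3806
Since p ≈ 0.3806 > α = 0.05, fail to reject H0; the data do not provide sufficient evidence against H0.

t = -0.3053; fail to reject H0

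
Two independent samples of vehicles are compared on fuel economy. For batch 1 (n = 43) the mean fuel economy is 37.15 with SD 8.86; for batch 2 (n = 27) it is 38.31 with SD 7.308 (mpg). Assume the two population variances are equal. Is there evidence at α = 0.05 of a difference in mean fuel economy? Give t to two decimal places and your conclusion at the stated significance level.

Let group 1 = batch 1, group 2 = batch 2. H0: μ_1 = μ_2; H1: μ_1 ≠ μ_2 (two-sample pooled-variance t-test, two-sided).
s_p² = [(43−1)·8.86² + (27−1)·7.308²]/(43+27−2) = 68.9053
t = (37.15 − 38.31)/√[68.9053·(1/43 + 1/27)] = -0.57
df = n₁ + n₂ − 2 = 68
Two-sided p-value ≈ 0.5712
Since p ≈ 0.5712 > α = 0.05, fail to reject H0; the data do not provide sufficient evidence against H0.

t = -0.57; fail to reject H0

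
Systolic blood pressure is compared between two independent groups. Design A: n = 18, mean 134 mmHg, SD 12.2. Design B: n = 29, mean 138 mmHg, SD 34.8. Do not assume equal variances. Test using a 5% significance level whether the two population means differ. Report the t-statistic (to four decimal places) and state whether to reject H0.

t = -0.5655; fail to reject H0

Let group 1 = design A, group 2 = design B. H0: μ_1 = μ_2; H1: μ_1 ≠ μ_2 (Welch's two-sample t-test, two-sided).
t = (x̄_1 − x̄_2)/√(s_1²/n_1 + s_2²/n_2) = (134 − 138)/√(12.2²/18 + 34.8²/29) = -0.5655
Welch–Satterthwaite df ≈ 37.75
Two-sided p-value ≈ 0.5751
Since p ≈ 0.5751 > α = 0.05, fail to reject H0; the data do not provide sufficient evidence against H0.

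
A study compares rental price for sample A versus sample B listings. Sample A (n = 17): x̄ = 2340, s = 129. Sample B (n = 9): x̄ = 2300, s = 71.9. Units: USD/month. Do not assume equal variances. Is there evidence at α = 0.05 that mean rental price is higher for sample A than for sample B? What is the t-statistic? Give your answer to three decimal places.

1.015

Let group 1 = sample A, group 2 = sample B. H0: μ_1 = μ_2; H1: μ_1 > μ_2 (Welch's two-sample t-test, right-tailed).
t = (x̄_1 − x̄_2)/√(s_1²/n_1 + s_2²/n_2) = (2340 − 2300)/√(129²/17 + 71.9²/9) = 1.015
Welch–Satterthwaite df ≈ 23.86
p-value = P(T ≥ 1.015) ≈ 0.160
Since p ≈ 0.160 > α = 0.05, fail to reject H0; the evidence is not statistically significant.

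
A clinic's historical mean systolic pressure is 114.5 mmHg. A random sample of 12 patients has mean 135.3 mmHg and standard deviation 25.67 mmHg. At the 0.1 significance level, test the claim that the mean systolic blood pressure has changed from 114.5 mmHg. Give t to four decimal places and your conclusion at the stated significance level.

H0: μ = 114.5; H1: μ ≠ 114.5 (one-sample t-test, two-sided).
t = (x̄ − μ₀)/(s/√n) = (135.3 − 114.5)/(25.67/√12) = 2.8069
df = n − 1 = 11
Two-sided p-value ≈ 0.017
Since p ≈ 0.017 < α = 0.1, reject H0; the data support H1.

t = 2.8069; reject H0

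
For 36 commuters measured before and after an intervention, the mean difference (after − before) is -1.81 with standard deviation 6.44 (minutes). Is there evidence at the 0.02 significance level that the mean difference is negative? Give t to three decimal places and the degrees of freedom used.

t = -1.686, df = 35

H0: μ_d = 0; H1: μ_d < 0 (paired t-test on the differences, left-tailed).
t = d̄/(s_d/√n) = -1.81/(6.44/√36) = -1.686
df = n − 1 = 35
p-value = P(T ≤ -1.686) ≈ 0.050
Since p ≈ 0.050 > α = 0.02, fail to reject H0; the evidence is not statistically significant.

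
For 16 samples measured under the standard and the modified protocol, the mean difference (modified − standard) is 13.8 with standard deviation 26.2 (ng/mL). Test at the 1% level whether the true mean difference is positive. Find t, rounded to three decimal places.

H0: μ_d = 0; H1: μ_d > 0 (paired t-test on the differences, right-tailed).
t = d̄/(s_d/√n) = 13.8/(26.2/√16) = 2.107
df = n − 1 = 15
p-value = P(T ≥ 2.107) ≈ 0.026
Since p ≈ 0.026 > α = 0.01, fail to reject H0; the data do not provide sufficient evidence against H0.

2.107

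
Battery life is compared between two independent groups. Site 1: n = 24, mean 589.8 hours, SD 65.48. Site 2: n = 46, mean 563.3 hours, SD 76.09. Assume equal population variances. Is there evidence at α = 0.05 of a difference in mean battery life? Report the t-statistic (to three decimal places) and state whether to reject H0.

Let group 1 = site 1, group 2 = site 2. H0: μ_1 = μ_2; H1: μ_1 ≠ μ_2 (two-sample pooled-variance t-test, two-sided).
s_p² = [(24−1)·65.48² + (46−1)·76.09²]/(24+46−2) = 5281.64
t = (589.8 − 563.3)/√[5281.64·(1/24 + 1/46)] = 1.448
df = n₁ + n₂ − 2 = 68
Two-sided p-value ≈ 0.1522
Since p ≈ 0.1522 > α = 0.05, fail to reject H0; the data do not provide sufficient evidence against H0.

t = 1.448; fail to reject H0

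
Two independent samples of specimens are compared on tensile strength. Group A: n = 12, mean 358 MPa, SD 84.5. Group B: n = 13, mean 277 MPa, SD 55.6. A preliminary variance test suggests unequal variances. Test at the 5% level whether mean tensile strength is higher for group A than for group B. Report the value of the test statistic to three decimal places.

Let group 1 = group A, group 2 = group B. H0: μ_1 = μ_2; H1: μ_1 > μ_2 (Welch's two-sample t-test, right-tailed).
t = (x̄_1 − x̄_2)/√(s_1²/n_1 + s_2²/n_2) = (358 − 277)/√(84.5²/12 + 55.6²/13) = 2.807
Welch–Satterthwaite df ≈ 18.80
p-value = P(T ≥ 2.807) ≈ 0.006
Since p ≈ 0.006 < α = 0.05, reject H0; the evidence is statistically significant.

2.807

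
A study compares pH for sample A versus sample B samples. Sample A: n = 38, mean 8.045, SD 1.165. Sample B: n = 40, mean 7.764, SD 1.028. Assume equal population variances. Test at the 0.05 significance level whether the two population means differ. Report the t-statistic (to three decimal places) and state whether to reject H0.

Let group 1 = sample A, group 2 = sample B. H0: μ_1 = μ_2; H1: μ_1 ≠ μ_2 (two-sample pooled-variance t-test, two-sided).
s_p² = [(38−1)·1.165² + (40−1)·1.028²]/(38+40−2) = 1.20305
t = (8.045 − 7.764)/√[1.20305·(1/38 + 1/40)] = 1.131
df = n₁ + n₂ − 2 = 76
Two-sided p-value ≈ 0.262
Since p ≈ 0.262 > α = 0.05, fail to reject H0; the evidence is not statistically significant.

t = 1.131; fail to reject H0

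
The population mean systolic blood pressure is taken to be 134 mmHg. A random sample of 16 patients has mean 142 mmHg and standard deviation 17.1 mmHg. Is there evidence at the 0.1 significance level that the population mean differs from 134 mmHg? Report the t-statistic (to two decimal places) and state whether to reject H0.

t = 1.87; reject H0

H0: μ = 134; H1: μ ≠ 134 (one-sample t-test, two-sided).
t = (x̄ − μ₀)/(s/√n) = (142 − 134)/(17.1/√16) = 1.87
df = n − 1 = 15
Two-sided p-value ≈ 0.081
Since p ≈ 0.081 < α = 0.1, reject H0; the evidence is statistically significant.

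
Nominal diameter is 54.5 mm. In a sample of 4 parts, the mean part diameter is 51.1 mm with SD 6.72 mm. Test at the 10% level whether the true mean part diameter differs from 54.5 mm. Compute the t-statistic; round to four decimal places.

H0: μ = 54.5; H1: μ ≠ 54.5 (one-sample t-test, two-sided).
t = (x̄ − μ₀)/(s/√n) = (51.1 − 54.5)/(6.72/√4) = -1.0119
df = n − 1 = 3
Two-sided p-value ≈ 0.3861
Since p ≈ 0.3861 > α = 0.1, fail to reject H0; the evidence is not statistically significant.

-1.0119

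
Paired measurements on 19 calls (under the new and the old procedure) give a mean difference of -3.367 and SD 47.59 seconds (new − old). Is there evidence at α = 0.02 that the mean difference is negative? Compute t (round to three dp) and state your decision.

H0: μ_d = 0; H1: μ_d < 0 (paired t-test on the differences, left-tailed).
t = d̄/(s_d/√n) = -3.367/(47.59/√19) = -0.308
df = n − 1 = 18
p-value = P(T ≤ -0.308) ≈ 0.3807
Since p ≈ 0.3807 > α = 0.02, fail to reject H0; the data do not provide sufficient evidence against H0.

t = -0.308; fail to reject H0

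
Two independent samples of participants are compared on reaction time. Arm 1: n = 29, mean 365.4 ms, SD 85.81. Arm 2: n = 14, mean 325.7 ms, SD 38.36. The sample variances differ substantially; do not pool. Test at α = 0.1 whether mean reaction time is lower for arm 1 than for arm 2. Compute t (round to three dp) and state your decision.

Let group 1 = arm 1, group 2 = arm 2. H0: μ_1 = μ_2; H1: μ_1 < μ_2 (Welch's two-sample t-test, left-tailed).
t = (x̄_1 − x̄_2)/√(s_1²/n_1 + s_2²/n_2) = (365.4 − 325.7)/√(85.81²/29 + 38.36²/14) = 2.095
Welch–Satterthwaite df ≈ 40.89
p-value = P(T ≤ 2.095) ≈ 0.979
Since p ≈ 0.979 > α = 0.1, fail to reject H0; the data do not provide sufficient evidence against H0.

t = 2.095; fail to reject H0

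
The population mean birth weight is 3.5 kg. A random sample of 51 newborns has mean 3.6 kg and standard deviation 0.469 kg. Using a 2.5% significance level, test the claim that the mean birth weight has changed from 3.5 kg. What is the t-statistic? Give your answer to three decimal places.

H0: μ = 3.5; H1: μ ≠ 3.5 (one-sample t-test, two-sided).
t = (x̄ − μ₀)/(s/√n) = (3.6 − 3.5)/(0.469/√51) = 1.523
df = n − 1 = 50
Two-sided p-value ≈ 0.1341
Since p ≈ 0.1341 > α = 0.025, fail to reject H0; the data do not provide sufficient evidence against H0.

1.523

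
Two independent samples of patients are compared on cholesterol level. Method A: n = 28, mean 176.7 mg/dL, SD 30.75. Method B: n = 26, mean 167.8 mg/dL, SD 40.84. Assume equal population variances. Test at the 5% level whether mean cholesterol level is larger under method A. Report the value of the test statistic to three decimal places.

Let group 1 = method A, group 2 = method B. H0: μ_1 = μ_2; H1: μ_1 > μ_2 (two-sample pooled-variance t-test, right-tailed).
s_p² = [(28−1)·30.75² + (26−1)·40.84²]/(28+26−2) = 1292.84
t = (176.7 − 167.8)/√[1292.84·(1/28 + 1/26)] = 0.909
df = n₁ + n₂ − 2 = 52
p-value = P(T ≥ 0.909) ≈ 0.184
Since p ≈ 0.184 > α = 0.05, fail to reject H0; the data do not provide sufficient evidence against H0.

0.909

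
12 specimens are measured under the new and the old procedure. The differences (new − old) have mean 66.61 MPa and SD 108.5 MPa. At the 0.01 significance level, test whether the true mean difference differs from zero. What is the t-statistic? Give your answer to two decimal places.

H0: μ_d = 0; H1: μ_d ≠ 0 (paired t-test on the differences, two-sided).
t = d̄/(s_d/√n) = 66.61/(108.5/√12) = 2.13
df = n − 1 = 11
Two-sided p-value ≈ 0.057
Since p ≈ 0.057 > α = 0.01, fail to reject H0; the data do not provide sufficient evidence against H0.

2.13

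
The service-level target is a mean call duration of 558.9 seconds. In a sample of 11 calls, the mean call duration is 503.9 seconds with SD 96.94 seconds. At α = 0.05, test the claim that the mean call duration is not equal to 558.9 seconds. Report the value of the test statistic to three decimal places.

H0: μ = 558.9; H1: μ ≠ 558.9 (one-sample t-test, two-sided).
t = (x̄ − μ₀)/(s/√n) = (503.9 − 558.9)/(96.94/√11) = -1.882
df = n − 1 = 10
Two-sided p-value ≈ 0.089
Since p ≈ 0.089 > α = 0.05, fail to reject H0; the data do not provide sufficient evidence against H0.

-1.882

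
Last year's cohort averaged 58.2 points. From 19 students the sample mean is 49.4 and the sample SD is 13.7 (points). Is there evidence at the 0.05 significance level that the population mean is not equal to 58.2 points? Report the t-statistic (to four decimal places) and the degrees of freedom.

H0: μ = 58.2; H1: μ ≠ 58.2 (one-sample t-test, two-sided).
t = (x̄ − μ₀)/(s/√n) = (49.4 − 58.2)/(13.7/√19) = -2.7999
df = n − 1 = 18
Two-sided p-value ≈ 0.0118
Since p ≈ 0.0118 < α = 0.05, reject H0; the evidence is statistically significant.

t = -2.7999, df = 18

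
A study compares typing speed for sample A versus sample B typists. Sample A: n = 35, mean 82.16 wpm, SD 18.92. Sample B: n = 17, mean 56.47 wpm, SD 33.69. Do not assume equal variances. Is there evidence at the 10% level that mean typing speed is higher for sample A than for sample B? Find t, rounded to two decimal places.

2.93

Let group 1 = sample A, group 2 = sample B. H0: μ_1 = μ_2; H1: μ_1 > μ_2 (Welch's two-sample t-test, right-tailed).
t = (x̄_1 − x̄_2)/√(s_1²/n_1 + s_2²/n_2) = (82.16 − 56.47)/√(18.92²/35 + 33.69²/17) = 2.93
Welch–Satterthwaite df ≈ 21.05
p-value = P(T ≥ 2.93) ≈ 0.0040
Since p ≈ 0.0040 < α = 0.1, reject H0; the evidence is statistically significant.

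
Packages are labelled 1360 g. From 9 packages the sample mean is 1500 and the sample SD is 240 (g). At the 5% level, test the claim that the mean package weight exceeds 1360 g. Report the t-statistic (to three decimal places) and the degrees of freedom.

t = 1.750, df = 8

H0: μ = 1360; H1: μ > 1360 (one-sample t-test, right-tailed).
t = (x̄ − μ₀)/(s/√n) = (1500 − 1360)/(240/√9) = 1.750
df = n − 1 = 8
p-value = P(T ≥ 1.750) ≈ 0.0591
Since p ≈ 0.0591 > α = 0.05, fail to reject H0; the data do not provide sufficient evidence against H0.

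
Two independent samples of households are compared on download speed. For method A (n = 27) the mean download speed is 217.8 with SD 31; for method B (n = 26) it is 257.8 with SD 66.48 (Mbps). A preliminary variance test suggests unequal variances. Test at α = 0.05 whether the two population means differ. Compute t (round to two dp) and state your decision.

t = -2.79; reject H0

Let group 1 = method A, group 2 = method B. H0: μ_1 = μ_2; H1: μ_1 ≠ μ_2 (Welch's two-sample t-test, two-sided).
t = (x̄_1 − x̄_2)/√(s_1²/n_1 + s_2²/n_2) = (217.8 − 257.8)/√(31²/27 + 66.48²/26) = -2.79
Welch–Satterthwaite df ≈ 35.09
Two-sided p-value ≈ 0.0085
Since p ≈ 0.0085 < α = 0.05, reject H0; the data support H1.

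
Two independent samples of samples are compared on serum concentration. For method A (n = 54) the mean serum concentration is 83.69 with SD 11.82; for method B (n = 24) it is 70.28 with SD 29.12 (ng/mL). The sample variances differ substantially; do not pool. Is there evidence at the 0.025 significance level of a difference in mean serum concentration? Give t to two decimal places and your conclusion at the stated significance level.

Let group 1 = method A, group 2 = method B. H0: μ_1 = μ_2; H1: μ_1 ≠ μ_2 (Welch's two-sample t-test, two-sided).
t = (x̄_1 − x̄_2)/√(s_1²/n_1 + s_2²/n_2) = (83.69 − 70.28)/√(11.82²/54 + 29.12²/24) = 2.18
Welch–Satterthwaite df ≈ 26.43
Two-sided p-value ≈ 0.039
Since p ≈ 0.039 > α = 0.025, fail to reject H0; the data do not provide sufficient evidence against H0.

t = 2.18; fail to reject H0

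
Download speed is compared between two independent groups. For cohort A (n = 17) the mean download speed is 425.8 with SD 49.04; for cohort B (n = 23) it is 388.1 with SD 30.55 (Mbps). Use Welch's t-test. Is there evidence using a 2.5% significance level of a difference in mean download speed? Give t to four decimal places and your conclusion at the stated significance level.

t = 2.7942; reject H0

Let group 1 = cohort A, group 2 = cohort B. H0: μ_1 = μ_2; H1: μ_1 ≠ μ_2 (Welch's two-sample t-test, two-sided).
t = (x̄_1 − x̄_2)/√(s_1²/n_1 + s_2²/n_2) = (425.8 − 388.1)/√(49.04²/17 + 30.55²/23) = 2.7942
Welch–Satterthwaite df ≈ 25.00
Two-sided p-value ≈ 0.0098
Since p ≈ 0.0098 < α = 0.025, reject H0; the evidence is statistically significant.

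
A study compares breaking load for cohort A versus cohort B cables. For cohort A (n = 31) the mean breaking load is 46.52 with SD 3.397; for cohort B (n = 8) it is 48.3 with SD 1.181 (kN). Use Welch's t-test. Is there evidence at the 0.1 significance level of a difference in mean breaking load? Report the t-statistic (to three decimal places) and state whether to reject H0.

Let group 1 = cohort A, group 2 = cohort B. H0: μ_1 = μ_2; H1: μ_1 ≠ μ_2 (Welch's two-sample t-test, two-sided).
t = (x̄_1 − x̄_2)/√(s_1²/n_1 + s_2²/n_2) = (46.52 − 48.3)/√(3.397²/31 + 1.181²/8) = -2.408
Welch–Satterthwaite df ≈ 33.34
Two-sided p-value ≈ 0.0217
Since p ≈ 0.0217 < α = 0.1, reject H0; the data support H1.

t = -2.408; reject H0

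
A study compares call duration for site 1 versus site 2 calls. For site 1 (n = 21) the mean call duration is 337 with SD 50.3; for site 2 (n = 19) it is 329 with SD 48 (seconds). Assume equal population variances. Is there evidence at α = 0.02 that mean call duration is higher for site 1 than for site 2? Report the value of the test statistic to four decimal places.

Let group 1 = site 1, group 2 = site 2. H0: μ_1 = μ_2; H1: μ_1 > μ_2 (two-sample pooled-variance t-test, right-tailed).
s_p² = [(21−1)·50.3² + (19−1)·48²]/(21+19−2) = 2422.99
t = (337 − 329)/√[2422.99·(1/21 + 1/19)] = 0.5133
df = n₁ + n₂ − 2 = 38
p-value = P(T ≥ 0.5133) ≈ 0.305
Since p ≈ 0.305 > α = 0.02, fail to reject H0; the evidence is not statistically significant.

0.5133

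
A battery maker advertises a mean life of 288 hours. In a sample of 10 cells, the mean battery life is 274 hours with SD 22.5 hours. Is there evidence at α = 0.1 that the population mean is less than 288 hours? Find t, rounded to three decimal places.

-1.968

H0: μ = 288; H1: μ < 288 (one-sample t-test, left-tailed).
t = (x̄ − μ₀)/(s/√n) = (274 − 288)/(22.5/√10) = -1.968
df = n − 1 = 9
p-value = P(T ≤ -1.968) ≈ 0.0403
Since p ≈ 0.0403 < α = 0.1, reject H0; the evidence is statistically significant.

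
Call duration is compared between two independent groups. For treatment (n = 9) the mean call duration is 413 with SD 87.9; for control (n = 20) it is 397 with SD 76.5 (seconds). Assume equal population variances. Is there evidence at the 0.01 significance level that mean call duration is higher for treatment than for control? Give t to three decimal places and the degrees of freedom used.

t = 0.498, df = 27

Let group 1 = treatment, group 2 = control. H0: μ_1 = μ_2; H1: μ_1 > μ_2 (two-sample pooled-variance t-test, right-tailed).
s_p² = [(9−1)·87.9² + (20−1)·76.5²]/(9+20−2) = 6407.56
t = (413 − 397)/√[6407.56·(1/9 + 1/20)] = 0.498
df = n₁ + n₂ − 2 = 27
p-value = P(T ≥ 0.498) ≈ 0.311
Since p ≈ 0.311 > α = 0.01, fail to reject H0; the evidence is not statistically significant.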